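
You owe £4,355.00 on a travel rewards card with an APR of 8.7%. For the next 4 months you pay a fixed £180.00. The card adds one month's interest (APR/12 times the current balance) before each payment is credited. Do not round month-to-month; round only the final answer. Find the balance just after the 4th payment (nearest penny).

Monthly rate r = 8.7%/12 = 0.725% = 0.00725.
Each month: B ← B·(1+r) − £180.00.
Month 1: interest £31.57; balance after payment £4,206.57.
Month 2: interest £30.50; balance after payment £4,057.07.
Month 3: interest £29.41; balance after payment £3,906.49.
Month 4: interest £28.32; balance after payment £3,754.81.

£3,754.81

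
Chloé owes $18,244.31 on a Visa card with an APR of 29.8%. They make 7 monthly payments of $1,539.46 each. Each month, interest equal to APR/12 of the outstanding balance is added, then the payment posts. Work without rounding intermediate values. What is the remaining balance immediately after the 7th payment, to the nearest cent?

Monthly rate r = 29.8%/12 = 2.48333% = 0.0248333.
Each month: B ← B·(1+r) − $1,539.46.
Month 1: interest $453.07; balance after payment $17,157.92.
Month 2: interest $426.09; balance after payment $16,044.55.
Month 3: interest $398.44; balance after payment $14,903.52.
Month 4: interest $370.10; balance after payment $13,734.17.
Month 5: interest $341.07; balance after payment $12,535.77.
Month 6: interest $311.31; balance after payment $11,307.62.
Month 7: interest $280.81; balance after payment $10,048.97.

$10,048.97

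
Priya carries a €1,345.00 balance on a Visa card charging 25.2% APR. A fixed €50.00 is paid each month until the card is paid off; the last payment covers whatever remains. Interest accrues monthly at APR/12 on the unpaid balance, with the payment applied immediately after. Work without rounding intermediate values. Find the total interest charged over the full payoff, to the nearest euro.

Monthly rate r = 25.2%/12 = 2.1% = 0.021.
Payoff takes n = ⌈−ln(1 − rB₀/P)/ln(1+r)⌉ = ⌈40.042⌉ = 41 payments; the last is €2.13.
Total paid = 40·€50.00 + €2.13 = €2,002.13.
Total interest = total paid − principal = €2,002.13 − €1,345.00 = €657.13.

€657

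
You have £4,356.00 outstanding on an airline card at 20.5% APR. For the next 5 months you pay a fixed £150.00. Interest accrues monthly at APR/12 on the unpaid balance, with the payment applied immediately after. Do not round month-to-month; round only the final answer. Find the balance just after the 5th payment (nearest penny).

Monthly rate r = 20.5%/12 = 1.70833% = 0.0170833.
Each month: B ← B·(1+r) − £150.00.
Month 1: interest £74.41; balance after payment £4,280.41.
Month 2: interest £73.12; balance after payment £4,203.54.
Month 3: interest £71.81; balance after payment £4,125.35.
Month 4: interest £70.47; balance after payment £4,045.82.
Month 5: interest £69.12; balance after payment £3,964.94.

£3,964.94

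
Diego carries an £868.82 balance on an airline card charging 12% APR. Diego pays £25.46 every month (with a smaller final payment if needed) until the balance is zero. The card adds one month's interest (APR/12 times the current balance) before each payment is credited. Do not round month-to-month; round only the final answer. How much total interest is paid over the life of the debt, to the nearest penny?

Monthly rate r = 12%/12 = 1% = 0.01.
Payoff takes n = ⌈−ln(1 − rB₀/P)/ln(1+r)⌉ = ⌈41.949⌉ = 42 payments; the last is £24.18.
Total paid = 41·£25.46 + £24.18 = £1,068.04.
Total interest = total paid − principal = £1,068.04 − £868.82 = £199.22.

£199.22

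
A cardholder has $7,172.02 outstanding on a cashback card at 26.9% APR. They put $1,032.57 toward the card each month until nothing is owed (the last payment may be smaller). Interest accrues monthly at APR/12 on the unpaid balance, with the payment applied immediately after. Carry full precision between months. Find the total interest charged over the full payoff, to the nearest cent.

Monthly rate r = 26.9%/12 = 2.24167% = 0.0224167.
Payoff takes n = ⌈−ln(1 − rB₀/P)/ln(1+r)⌉ = ⌈7.634⌉ = 8 payments; the last is $657.78.
Total paid = 7·$1,032.57 + $657.78 = $7,885.77.
Total interest = total paid − principal = $7,885.77 − $7,172.02 = $713.75.

$713.75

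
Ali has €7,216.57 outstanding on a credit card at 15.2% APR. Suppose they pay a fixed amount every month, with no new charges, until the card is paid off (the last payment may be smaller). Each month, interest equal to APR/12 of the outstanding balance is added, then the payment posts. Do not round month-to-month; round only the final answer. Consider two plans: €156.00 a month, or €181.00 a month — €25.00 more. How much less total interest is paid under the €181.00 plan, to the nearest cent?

Monthly rate r = 15.2%/12 = 1.26667% = 0.0126667.
At €156.00/mo: n = ⌈−ln(1 − rB₀/P)/ln(1+r)⌉ = 71 payments (last €8.68); total interest = total paid − €7,216.57 = €3,712.11.
At €181.00/mo: 56 payments (last €157.74); total interest €2,896.17.
Interest saved = €3,712.11 − €2,896.17 = €815.94.

€815.94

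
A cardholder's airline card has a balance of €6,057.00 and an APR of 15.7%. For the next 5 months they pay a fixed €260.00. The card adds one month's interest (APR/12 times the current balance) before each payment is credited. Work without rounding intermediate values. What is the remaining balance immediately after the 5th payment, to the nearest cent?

Monthly rate r = 15.7%/12 = 1.30833% = 0.0130833.
Each month: B ← B·(1+r) − €260.00.
Month 1: interest €79.25; balance after payment €5,876.25.
Month 2: interest €76.88; balance after payment €5,693.13.
Month 3: interest €74.49; balance after payment €5,507.61.
Month 4: interest €72.06; balance after payment €5,319.67.
Month 5: interest €69.60; balance after payment €5,129.27.

€5,129.27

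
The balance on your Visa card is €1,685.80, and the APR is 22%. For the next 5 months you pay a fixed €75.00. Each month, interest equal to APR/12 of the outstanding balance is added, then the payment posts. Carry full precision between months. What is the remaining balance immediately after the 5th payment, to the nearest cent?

Monthly rate r = 22%/12 = 1.83333% = 0.0183333.
Each month: B ← B·(1+r) − €75.00.
Month 1: interest €30.91; balance after payment €1,641.71.
Month 2: interest €30.10; balance after payment €1,596.80.
Month 3: interest €29.27; balance after payment €1,551.08.
Month 4: interest €28.44; balance after payment €1,504.52.
Month 5: interest €27.58; balance after payment €1,457.10.

€1,457.10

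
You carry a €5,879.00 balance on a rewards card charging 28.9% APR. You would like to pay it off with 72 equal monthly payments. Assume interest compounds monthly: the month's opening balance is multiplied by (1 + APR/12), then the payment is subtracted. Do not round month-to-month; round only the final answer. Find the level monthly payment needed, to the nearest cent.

€172.72

Monthly rate r = 28.9%/12 = 2.40833% = 0.0240833.
Level-payment amortization: P = B₀·r / (1 − (1+r)^(−n)) = 5879.00·0.0240833 / (1 − 1.02408^(−72)).
Denominator 1 − (1+r)^(−72) = 0.819756949.
P = 141.586 / 0.819756949 ≈ 172.72.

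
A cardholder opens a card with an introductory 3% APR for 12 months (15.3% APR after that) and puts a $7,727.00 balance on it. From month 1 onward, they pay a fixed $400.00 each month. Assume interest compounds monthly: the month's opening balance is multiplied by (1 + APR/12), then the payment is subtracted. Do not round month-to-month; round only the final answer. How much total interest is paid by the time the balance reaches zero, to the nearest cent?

Promo months 1–12 at r₀ = 3%/12 = 0.0025; months 13+ at r₁ = 15.3%/12 = 0.01275.
After month 12: iterate B ← B·(1+r₀) − $400.00 for 12 months → $3,095.47.
Then at r₁ with $400.00/mo: n₂ = −ln(1 − r₁·B/P)/ln(1+r₁) ≈ 8.20 → 9 more payments.
Total paid = 20·$400.00 + $80.17 = $8,080.17; interest = $8,080.17 − $7,727.00 = $353.17.

$353.17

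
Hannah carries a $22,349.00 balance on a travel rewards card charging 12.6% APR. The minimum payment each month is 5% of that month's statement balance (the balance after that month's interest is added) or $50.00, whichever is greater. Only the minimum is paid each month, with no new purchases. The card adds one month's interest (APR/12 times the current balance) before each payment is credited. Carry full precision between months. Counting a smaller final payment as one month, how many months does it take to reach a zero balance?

Monthly rate r = 12.6%/12 = 1.05% = 0.0105.
While 5% of the post-interest balance exceeds $50.00, each month B ← (B·(1+r))·(1 − 0.05), i.e. B shrinks by the factor (1+r)·0.95 = 0.95997.
This holds for months 1–77. Entering month 78 the balance is $962.22; 5% of the post-interest balance is now below $50.00, so the flat $50.00 minimum applies from here.
From month 78 a fixed $50.00 at rate r clears $962.22 in 22 more payments. Total: 77 + 22 = 99 months.

99 months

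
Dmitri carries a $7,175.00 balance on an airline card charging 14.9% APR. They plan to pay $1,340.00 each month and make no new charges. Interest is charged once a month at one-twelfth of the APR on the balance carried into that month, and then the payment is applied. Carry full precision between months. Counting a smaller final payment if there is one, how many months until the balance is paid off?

Monthly rate r = 14.9%/12 = 1.24167% = 0.0124167.
Recurrence: B ← B·(1+r) − $1,340.00.
Month 1: interest $89.09; balance after payment $5,924.09.
Month 2: interest $73.56; balance after payment $4,657.65.
Month 3: interest $57.83; balance after payment $3,375.48.
Month 4: interest $41.91; balance after payment $2,077.39.
Month 5: interest $25.79; balance after payment $763.19.
Month 6: interest $9.48; balance after payment $0.00.

6 months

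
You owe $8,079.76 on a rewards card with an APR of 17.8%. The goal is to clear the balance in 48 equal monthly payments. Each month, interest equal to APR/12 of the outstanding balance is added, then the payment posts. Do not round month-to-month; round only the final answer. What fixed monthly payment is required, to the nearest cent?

Monthly rate r = 17.8%/12 = 1.48333% = 0.0148333.
Level-payment amortization: P = B₀·r / (1 − (1+r)^(−n)) = 8079.76·0.0148333 / (1 − 1.01483^(−48)).
Denominator 1 − (1+r)^(−48) = 0.506765707.
P = 119.85 / 0.506765707 ≈ 236.50.

$236.50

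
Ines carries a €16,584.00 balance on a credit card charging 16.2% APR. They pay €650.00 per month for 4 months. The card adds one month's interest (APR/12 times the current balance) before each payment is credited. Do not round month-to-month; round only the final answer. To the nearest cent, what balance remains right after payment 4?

€14,844.71

Monthly rate r = 16.2%/12 = 1.35% = 0.0135.
Each month: B ← B·(1+r) − €650.00.
Month 1: interest €223.88; balance after payment €16,157.88.
Month 2: interest €218.13; balance after payment €15,726.02.
Month 3: interest €212.30; balance after payment €15,288.32.
Month 4: interest €206.39; balance after payment €14,844.71.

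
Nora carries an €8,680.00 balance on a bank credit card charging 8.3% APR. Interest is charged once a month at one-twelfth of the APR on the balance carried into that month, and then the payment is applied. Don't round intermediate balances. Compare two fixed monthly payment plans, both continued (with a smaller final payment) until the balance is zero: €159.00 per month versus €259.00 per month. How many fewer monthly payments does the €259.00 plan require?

30 fewer payments

Monthly rate r = 8.3%/12 = 0.691667% = 0.00691667.
At €159.00/mo: n = ⌈−ln(1 − rB₀/P)/ln(1+r)⌉ = 69 payments (last €125.59); total interest = total paid − €8,680.00 = €2,257.59.
At €259.00/mo: 39 payments (last €67.02); total interest €1,229.02.
Payments saved = 69 − 39 = 30.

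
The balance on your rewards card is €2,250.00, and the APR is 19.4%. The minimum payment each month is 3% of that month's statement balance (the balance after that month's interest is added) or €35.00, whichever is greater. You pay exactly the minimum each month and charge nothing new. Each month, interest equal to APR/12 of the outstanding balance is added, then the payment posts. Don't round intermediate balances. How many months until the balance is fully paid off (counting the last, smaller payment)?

94 months

Monthly rate r = 19.4%/12 = 1.61667% = 0.0161667.
While 3% of the post-interest balance exceeds €35.00, each month B ← (B·(1+r))·(1 − 0.03), i.e. B shrinks by the factor (1+r)·0.97 = 0.98568.
This holds for months 1–47. Entering month 48 the balance is €1,142.37; 3% of the post-interest balance is now below €35.00, so the flat €35.00 minimum applies from here.
From month 48 a fixed €35.00 at rate r clears €1,142.37 in 47 more payments. Total: 47 + 47 = 94 months.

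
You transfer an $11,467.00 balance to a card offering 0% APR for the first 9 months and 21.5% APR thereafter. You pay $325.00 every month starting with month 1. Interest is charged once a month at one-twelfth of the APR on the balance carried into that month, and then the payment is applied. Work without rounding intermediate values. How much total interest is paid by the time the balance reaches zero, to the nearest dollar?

$3,109

Promo months 1–9 at r₀ = 0%/12 = 0; months 10+ at r₁ = 21.5%/12 = 0.0179167.
After month 9 (no interest yet): B = $11,467.00 − 9·$325.00 = $8,542.00.
Then at r₁ with $325.00/mo: n₂ = −ln(1 − r₁·B/P)/ln(1+r₁) ≈ 35.85 → 36 more payments.
Total paid = 44·$325.00 + $275.91 = $14,575.91; interest = $14,575.91 − $11,467.00 = $3,108.91.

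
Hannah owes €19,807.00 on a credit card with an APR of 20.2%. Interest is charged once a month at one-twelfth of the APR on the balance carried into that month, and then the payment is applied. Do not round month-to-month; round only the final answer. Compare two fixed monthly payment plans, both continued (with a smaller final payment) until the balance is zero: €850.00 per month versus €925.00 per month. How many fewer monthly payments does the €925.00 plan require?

Monthly rate r = 20.2%/12 = 1.68333% = 0.0168333.
At €850.00/mo: n = ⌈−ln(1 − rB₀/P)/ln(1+r)⌉ = 30 payments (last €708.68); total interest = total paid − €19,807.00 = €5,551.68.
At €925.00/mo: 27 payments (last €719.99); total interest €4,962.99.
Payments saved = 30 − 27 = 3.

3 fewer payments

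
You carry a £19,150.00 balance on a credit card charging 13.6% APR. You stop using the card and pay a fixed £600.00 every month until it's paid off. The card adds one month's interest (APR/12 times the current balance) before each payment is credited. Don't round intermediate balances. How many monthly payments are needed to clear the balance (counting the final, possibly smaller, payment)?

Monthly rate r = 13.6%/12 = 1.13333% = 0.0113333.
Recurrence: B ← B·(1+r) − £600.00.
Month 1: interest £217.03; balance after payment £18,767.03.
Month 2: interest £212.69; balance after payment £18,379.73.
Closed form: n = −ln(1 − rB₀/P)/ln(1+r) = −ln(0.63828)/ln(1.01133) ≈ 39.840, so the balance reaches zero during payment 40.

40 months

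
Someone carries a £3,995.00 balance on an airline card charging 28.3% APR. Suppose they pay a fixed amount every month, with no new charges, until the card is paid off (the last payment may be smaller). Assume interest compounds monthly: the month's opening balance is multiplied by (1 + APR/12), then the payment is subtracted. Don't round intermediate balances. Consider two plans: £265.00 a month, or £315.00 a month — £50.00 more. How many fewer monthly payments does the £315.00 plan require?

Monthly rate r = 28.3%/12 = 2.35833% = 0.0235833.
At £265.00/mo: n = ⌈−ln(1 − rB₀/P)/ln(1+r)⌉ = 19 payments (last £224.99); total interest = total paid − £3,995.00 = £999.99.
At £315.00/mo: 16 payments (last £78.28); total interest £808.28.
Payments saved = 19 − 16 = 3.

3 fewer payments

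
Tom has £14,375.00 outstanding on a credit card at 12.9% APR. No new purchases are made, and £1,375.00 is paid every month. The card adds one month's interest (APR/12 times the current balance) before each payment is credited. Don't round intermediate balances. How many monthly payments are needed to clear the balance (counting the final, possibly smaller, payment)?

Monthly rate r = 12.9%/12 = 1.075% = 0.01075.
Recurrence: B ← B·(1+r) − £1,375.00.
Month 1: interest £154.53; balance after payment £13,154.53.
Month 2: interest £141.41; balance after payment £11,920.94.
Closed form: n = −ln(1 − rB₀/P)/ln(1+r) = −ln(0.88761)/ln(1.01075) ≈ 11.150, so the balance reaches zero during payment 12.

12 months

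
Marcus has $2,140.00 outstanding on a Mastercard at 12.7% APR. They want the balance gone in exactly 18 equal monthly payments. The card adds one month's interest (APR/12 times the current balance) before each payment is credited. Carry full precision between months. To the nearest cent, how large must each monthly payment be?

$131.20

Monthly rate r = 12.7%/12 = 1.05833% = 0.0105833.
Level-payment amortization: P = B₀·r / (1 − (1+r)^(−n)) = 2140.00·0.0105833 / (1 − 1.01058^(−18)).
Denominator 1 − (1+r)^(−18) = 0.172626451.
P = 22.6483 / 0.172626451 ≈ 131.20.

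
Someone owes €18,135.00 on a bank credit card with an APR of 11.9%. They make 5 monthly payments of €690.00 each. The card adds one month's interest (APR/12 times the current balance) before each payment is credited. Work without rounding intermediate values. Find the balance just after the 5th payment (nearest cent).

Monthly rate r = 11.9%/12 = 0.991667% = 0.00991667.
Each month: B ← B·(1+r) − €690.00.
Month 1: interest €179.84; balance after payment €17,624.84.
Month 2: interest €174.78; balance after payment €17,109.62.
Month 3: interest €169.67; balance after payment €16,589.29.
Month 4: interest €164.51; balance after payment €16,063.80.
Month 5: interest €159.30; balance after payment €15,533.10.

€15,533.10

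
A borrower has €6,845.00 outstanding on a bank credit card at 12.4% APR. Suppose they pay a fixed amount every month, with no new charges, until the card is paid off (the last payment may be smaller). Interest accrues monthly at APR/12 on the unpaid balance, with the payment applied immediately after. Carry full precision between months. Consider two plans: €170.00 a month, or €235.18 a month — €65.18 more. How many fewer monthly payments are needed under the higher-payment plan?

18 fewer payments

Monthly rate r = 12.4%/12 = 1.03333% = 0.0103333.
At €170.00/mo: n = ⌈−ln(1 − rB₀/P)/ln(1+r)⌉ = 53 payments (last €56.35); total interest = total paid − €6,845.00 = €2,051.35.
At €235.18/mo: 35 payments (last €188.34); total interest €1,339.46.
Payments saved = 53 − 35 = 18.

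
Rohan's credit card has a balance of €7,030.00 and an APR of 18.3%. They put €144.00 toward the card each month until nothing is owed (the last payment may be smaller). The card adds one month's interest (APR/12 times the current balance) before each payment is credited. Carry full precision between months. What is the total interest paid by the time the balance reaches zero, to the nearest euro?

Monthly rate r = 18.3%/12 = 1.525% = 0.01525.
Payoff takes n = ⌈−ln(1 − rB₀/P)/ln(1+r)⌉ = ⌈90.157⌉ = 91 payments; the last is €22.78.
Total paid = 90·€144.00 + €22.78 = €12,982.78.
Total interest = total paid − principal = €12,982.78 − €7,030.00 = €5,952.78.

€5,953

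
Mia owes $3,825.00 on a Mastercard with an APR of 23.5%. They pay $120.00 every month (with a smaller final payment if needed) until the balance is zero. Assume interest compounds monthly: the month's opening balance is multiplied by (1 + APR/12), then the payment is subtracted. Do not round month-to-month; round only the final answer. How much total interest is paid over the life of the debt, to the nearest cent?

Monthly rate r = 23.5%/12 = 1.95833% = 0.0195833.
Payoff takes n = ⌈−ln(1 − rB₀/P)/ln(1+r)⌉ = ⌈50.466⌉ = 51 payments; the last is $56.26.
Total paid = 50·$120.00 + $56.26 = $6,056.26.
Total interest = total paid − principal = $6,056.26 − $3,825.00 = $2,231.26.

$2,231.26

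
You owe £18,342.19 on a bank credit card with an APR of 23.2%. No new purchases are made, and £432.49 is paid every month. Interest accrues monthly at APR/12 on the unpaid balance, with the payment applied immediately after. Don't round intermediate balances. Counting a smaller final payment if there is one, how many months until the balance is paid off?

90 payments

Monthly rate r = 23.2%/12 = 1.93333% = 0.0193333.
Recurrence: B ← B·(1+r) − £432.49.
Month 1: interest £354.62; balance after payment £18,264.32.
Month 2: interest £353.11; balance after payment £18,184.94.
Closed form: n = −ln(1 − rB₀/P)/ln(1+r) = −ln(0.18006)/ln(1.01933) ≈ 89.534, so the balance reaches zero during payment 90.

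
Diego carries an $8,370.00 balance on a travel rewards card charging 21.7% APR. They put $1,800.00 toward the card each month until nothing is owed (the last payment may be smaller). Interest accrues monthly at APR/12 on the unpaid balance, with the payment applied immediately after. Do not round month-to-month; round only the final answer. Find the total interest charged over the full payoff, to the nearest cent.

$453.22

Monthly rate r = 21.7%/12 = 1.80833% = 0.0180833.
Payoff takes n = ⌈−ln(1 − rB₀/P)/ln(1+r)⌉ = ⌈4.901⌉ = 5 payments; the last is $1,623.22.
Total paid = 4·$1,800.00 + $1,623.22 = $8,823.22.
Total interest = total paid − principal = $8,823.22 − $8,370.00 = $453.22.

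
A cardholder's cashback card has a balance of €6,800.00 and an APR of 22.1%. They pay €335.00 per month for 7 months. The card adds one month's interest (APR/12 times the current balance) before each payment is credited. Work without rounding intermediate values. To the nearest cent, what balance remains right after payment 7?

€5,247.97

Monthly rate r = 22.1%/12 = 1.84167% = 0.0184167.
Each month: B ← B·(1+r) − €335.00.
Month 1: interest €125.23; balance after payment €6,590.23.
Month 2: interest €121.37; balance after payment €6,376.60.
Month 3: interest €117.44; balance after payment €6,159.04.
Month 4: interest €113.43; balance after payment €5,937.47.
Month 5: interest €109.35; balance after payment €5,711.82.
Month 6: interest €105.19; balance after payment €5,482.01.
Month 7: interest €100.96; balance after payment €5,247.97.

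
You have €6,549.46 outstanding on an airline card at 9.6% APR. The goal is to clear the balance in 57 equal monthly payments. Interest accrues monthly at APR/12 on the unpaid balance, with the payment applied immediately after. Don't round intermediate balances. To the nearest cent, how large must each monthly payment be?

Monthly rate r = 9.6%/12 = 0.8% = 0.008.
Level-payment amortization: P = B₀·r / (1 − (1+r)^(−n)) = 6549.46·0.008 / (1 − 1.008^(−57)).
Denominator 1 − (1+r)^(−57) = 0.365035172.
P = 52.3957 / 0.365035172 ≈ 143.54.

€143.54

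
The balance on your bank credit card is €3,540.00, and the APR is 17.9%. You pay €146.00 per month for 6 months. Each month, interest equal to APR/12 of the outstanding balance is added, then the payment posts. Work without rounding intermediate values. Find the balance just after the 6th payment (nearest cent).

Monthly rate r = 17.9%/12 = 1.49167% = 0.0149167.
Each month: B ← B·(1+r) − €146.00.
Month 1: interest €52.80; balance after payment €3,446.80.
Month 2: interest €51.41; balance after payment €3,352.22.
Month 3: interest €50.00; balance after payment €3,256.22.
Month 4: interest €48.57; balance after payment €3,158.80.
Month 5: interest €47.12; balance after payment €3,059.91.
Month 6: interest €45.64; balance after payment €2,959.56.

€2,959.56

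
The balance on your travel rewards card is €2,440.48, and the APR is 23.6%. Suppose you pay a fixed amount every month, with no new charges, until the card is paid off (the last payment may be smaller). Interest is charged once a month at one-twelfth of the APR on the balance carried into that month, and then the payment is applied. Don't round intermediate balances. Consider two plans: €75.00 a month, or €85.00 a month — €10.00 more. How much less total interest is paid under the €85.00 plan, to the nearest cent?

Monthly rate r = 23.6%/12 = 1.96667% = 0.0196667.
At €75.00/mo: n = ⌈−ln(1 − rB₀/P)/ln(1+r)⌉ = 53 payments (last €33.94); total interest = total paid − €2,440.48 = €1,493.46.
At €85.00/mo: 43 payments (last €59.73); total interest €1,189.25.
Interest saved = €1,493.46 − €1,189.25 = €304.21.

€304.21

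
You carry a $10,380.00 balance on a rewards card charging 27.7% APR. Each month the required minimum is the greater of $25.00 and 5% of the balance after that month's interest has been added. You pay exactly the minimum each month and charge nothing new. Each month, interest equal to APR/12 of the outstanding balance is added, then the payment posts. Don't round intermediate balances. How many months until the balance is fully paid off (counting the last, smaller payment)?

134 months

Monthly rate r = 27.7%/12 = 2.30833% = 0.0230833.
While 5% of the post-interest balance exceeds $25.00, each month B ← (B·(1+r))·(1 − 0.05), i.e. B shrinks by the factor (1+r)·0.95 = 0.97193.
This holds for months 1–108. Entering month 109 the balance is $479.44; 5% of the post-interest balance is now below $25.00, so the flat $25.00 minimum applies from here.
From month 109 a fixed $25.00 at rate r clears $479.44 in 26 more payments. Total: 108 + 26 = 134 months.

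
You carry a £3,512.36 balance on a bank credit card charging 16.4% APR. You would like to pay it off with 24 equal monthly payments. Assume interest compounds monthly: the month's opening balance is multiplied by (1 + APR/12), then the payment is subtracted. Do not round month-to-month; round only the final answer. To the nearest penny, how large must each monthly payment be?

Monthly rate r = 16.4%/12 = 1.36667% = 0.0136667.
Level-payment amortization: P = B₀·r / (1 − (1+r)^(−n)) = 3512.36·0.0136667 / (1 − 1.01367^(−24)).
Denominator 1 − (1+r)^(−24) = 0.27803519.
P = 48.0023 / 0.27803519 ≈ 172.65.

£172.65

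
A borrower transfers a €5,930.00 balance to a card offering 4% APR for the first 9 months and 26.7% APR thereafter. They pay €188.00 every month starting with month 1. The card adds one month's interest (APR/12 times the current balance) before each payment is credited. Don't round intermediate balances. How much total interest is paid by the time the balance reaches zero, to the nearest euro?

€2,037

Promo months 1–9 at r₀ = 4%/12 = 0.00333333; months 10+ at r₁ = 26.7%/12 = 0.02225.
After month 9: iterate B ← B·(1+r₀) − €188.00 for 9 months → €4,395.55.
Then at r₁ with €188.00/mo: n₂ = −ln(1 − r₁·B/P)/ln(1+r₁) ≈ 33.37 → 34 more payments.
Total paid = 42·€188.00 + €70.74 = €7,966.74; interest = €7,966.74 − €5,930.00 = €2,036.74.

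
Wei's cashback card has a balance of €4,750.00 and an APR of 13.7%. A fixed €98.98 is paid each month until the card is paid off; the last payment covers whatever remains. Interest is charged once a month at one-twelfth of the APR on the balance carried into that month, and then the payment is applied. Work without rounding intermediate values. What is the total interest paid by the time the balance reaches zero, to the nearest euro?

Monthly rate r = 13.7%/12 = 1.14167% = 0.0114167.
Payoff takes n = ⌈−ln(1 − rB₀/P)/ln(1+r)⌉ = ⌈69.927⌉ = 70 payments; the last is €91.77.
Total paid = 69·€98.98 + €91.77 = €6,921.39.
Total interest = total paid − principal = €6,921.39 − €4,750.00 = €2,171.39.

€2,171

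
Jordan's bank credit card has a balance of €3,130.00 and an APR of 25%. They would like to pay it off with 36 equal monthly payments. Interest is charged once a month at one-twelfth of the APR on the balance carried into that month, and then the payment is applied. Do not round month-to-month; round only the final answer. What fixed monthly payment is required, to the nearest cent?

Monthly rate r = 25%/12 = 2.08333% = 0.0208333.
Level-payment amortization: P = B₀·r / (1 − (1+r)^(−n)) = 3130.00·0.0208333 / (1 − 1.02083^(−36)).
Denominator 1 − (1+r)^(−36) = 0.523979491.
P = 65.2083 / 0.523979491 ≈ 124.45.

€124.45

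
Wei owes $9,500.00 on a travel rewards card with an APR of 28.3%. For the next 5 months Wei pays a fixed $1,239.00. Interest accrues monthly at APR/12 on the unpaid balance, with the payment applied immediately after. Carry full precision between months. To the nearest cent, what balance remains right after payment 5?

Monthly rate r = 28.3%/12 = 2.35833% = 0.0235833.
Each month: B ← B·(1+r) − $1,239.00.
Month 1: interest $224.04; balance after payment $8,485.04.
Month 2: interest $200.11; balance after payment $7,446.15.
Month 3: interest $175.60; balance after payment $6,382.75.
Month 4: interest $150.53; balance after payment $5,294.28.
Month 5: interest $124.86; balance after payment $4,180.14.

$4,180.14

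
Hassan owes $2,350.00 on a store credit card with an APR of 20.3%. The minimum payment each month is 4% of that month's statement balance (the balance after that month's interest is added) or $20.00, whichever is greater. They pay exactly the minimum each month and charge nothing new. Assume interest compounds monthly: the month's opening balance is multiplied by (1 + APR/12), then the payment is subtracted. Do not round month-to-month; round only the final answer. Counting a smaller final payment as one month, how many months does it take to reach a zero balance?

Monthly rate r = 20.3%/12 = 1.69167% = 0.0169167.
While 4% of the post-interest balance exceeds $20.00, each month B ← (B·(1+r))·(1 − 0.04), i.e. B shrinks by the factor (1+r)·0.96 = 0.97624.
This holds for months 1–66. Entering month 67 the balance is $480.62; 4% of the post-interest balance is now below $20.00, so the flat $20.00 minimum applies from here.
From month 67 a fixed $20.00 at rate r clears $480.62 in 32 more payments. Total: 66 + 32 = 98 months.

98 months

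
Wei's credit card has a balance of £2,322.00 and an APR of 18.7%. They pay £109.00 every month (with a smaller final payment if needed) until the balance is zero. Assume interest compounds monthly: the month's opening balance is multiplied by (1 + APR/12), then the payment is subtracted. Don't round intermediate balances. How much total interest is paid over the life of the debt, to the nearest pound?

£522

Monthly rate r = 18.7%/12 = 1.55833% = 0.0155833.
Payoff takes n = ⌈−ln(1 − rB₀/P)/ln(1+r)⌉ = ⌈26.089⌉ = 27 payments; the last is £9.77.
Total paid = 26·£109.00 + £9.77 = £2,843.77.
Total interest = total paid − principal = £2,843.77 − £2,322.00 = £521.77.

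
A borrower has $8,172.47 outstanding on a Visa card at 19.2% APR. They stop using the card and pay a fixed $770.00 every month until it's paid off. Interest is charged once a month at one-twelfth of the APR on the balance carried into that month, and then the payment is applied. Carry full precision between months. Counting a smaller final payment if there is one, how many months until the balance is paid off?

12 months

Monthly rate r = 19.2%/12 = 1.6% = 0.016.
Recurrence: B ← B·(1+r) − $770.00.
Month 1: interest $130.76; balance after payment $7,533.23.
Month 2: interest $120.53; balance after payment $6,883.76.
Closed form: n = −ln(1 − rB₀/P)/ln(1+r) = −ln(0.83018)/ln(1.016) ≈ 11.725, so the balance reaches zero during payment 12.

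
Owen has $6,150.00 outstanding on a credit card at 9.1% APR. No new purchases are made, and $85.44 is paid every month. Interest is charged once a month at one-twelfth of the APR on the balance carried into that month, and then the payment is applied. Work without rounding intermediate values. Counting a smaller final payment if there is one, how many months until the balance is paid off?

Monthly rate r = 9.1%/12 = 0.758333% = 0.00758333.
Recurrence: B ← B·(1+r) − $85.44.
Month 1: interest $46.64; balance after payment $6,111.20.
Month 2: interest $46.34; balance after payment $6,072.10.
Closed form: n = −ln(1 − rB₀/P)/ln(1+r) = −ln(0.45415)/ln(1.00758) ≈ 104.482, so the balance reaches zero during payment 105.

105 payments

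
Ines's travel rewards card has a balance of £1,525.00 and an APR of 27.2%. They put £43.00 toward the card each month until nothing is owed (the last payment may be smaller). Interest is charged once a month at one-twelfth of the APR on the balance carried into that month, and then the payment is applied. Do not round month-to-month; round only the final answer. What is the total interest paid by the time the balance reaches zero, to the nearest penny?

£1,600.32

Monthly rate r = 27.2%/12 = 2.26667% = 0.0226667.
Payoff takes n = ⌈−ln(1 − rB₀/P)/ln(1+r)⌉ = ⌈72.679⌉ = 73 payments; the last is £29.32.
Total paid = 72·£43.00 + £29.32 = £3,125.32.
Total interest = total paid − principal = £3,125.32 − £1,525.00 = £1,600.32.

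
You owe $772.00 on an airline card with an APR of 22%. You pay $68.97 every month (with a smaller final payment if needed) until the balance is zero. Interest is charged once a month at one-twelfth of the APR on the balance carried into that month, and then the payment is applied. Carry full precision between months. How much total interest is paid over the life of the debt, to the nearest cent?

Monthly rate r = 22%/12 = 1.83333% = 0.0183333.
Payoff takes n = ⌈−ln(1 − rB₀/P)/ln(1+r)⌉ = ⌈12.642⌉ = 13 payments; the last is $44.45.
Total paid = 12·$68.97 + $44.45 = $872.09.
Total interest = total paid − principal = $872.09 − $772.00 = $100.09.

$100.09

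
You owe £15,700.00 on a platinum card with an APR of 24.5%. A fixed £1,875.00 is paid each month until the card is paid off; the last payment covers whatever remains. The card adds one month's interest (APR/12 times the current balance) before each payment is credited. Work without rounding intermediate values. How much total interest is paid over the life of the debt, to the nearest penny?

Monthly rate r = 24.5%/12 = 2.04167% = 0.0204167.
Payoff takes n = ⌈−ln(1 − rB₀/P)/ln(1+r)⌉ = ⌈9.276⌉ = 10 payments; the last is £521.66.
Total paid = 9·£1,875.00 + £521.66 = £17,396.66.
Total interest = total paid − principal = £17,396.66 − £15,700.00 = £1,696.66.

£1,696.66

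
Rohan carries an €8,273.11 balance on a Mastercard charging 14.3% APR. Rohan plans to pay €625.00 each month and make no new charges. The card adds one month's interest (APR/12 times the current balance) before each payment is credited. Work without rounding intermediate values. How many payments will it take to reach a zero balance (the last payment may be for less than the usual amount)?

Monthly rate r = 14.3%/12 = 1.19167% = 0.0119167.
Recurrence: B ← B·(1+r) − €625.00.
Month 1: interest €98.59; balance after payment €7,746.70.
Month 2: interest €92.31; balance after payment €7,214.01.
Closed form: n = −ln(1 − rB₀/P)/ln(1+r) = −ln(0.84226)/ln(1.01192) ≈ 14.491, so the balance reaches zero during payment 15.

15 payments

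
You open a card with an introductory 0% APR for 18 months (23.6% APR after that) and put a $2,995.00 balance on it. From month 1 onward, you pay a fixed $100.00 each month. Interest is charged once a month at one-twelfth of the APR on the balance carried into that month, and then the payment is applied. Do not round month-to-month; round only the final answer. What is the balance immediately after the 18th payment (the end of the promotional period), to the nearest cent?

$1,195.00

Promo months 1–18 at r₀ = 0%/12 = 0; months 19+ at r₁ = 23.6%/12 = 0.0196667.
After month 18 (no interest yet): B = $2,995.00 − 18·$100.00 = $1,195.00.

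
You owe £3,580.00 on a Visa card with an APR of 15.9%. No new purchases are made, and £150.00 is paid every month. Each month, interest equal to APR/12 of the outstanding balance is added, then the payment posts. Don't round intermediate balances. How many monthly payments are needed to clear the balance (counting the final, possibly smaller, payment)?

29 payments

Monthly rate r = 15.9%/12 = 1.325% = 0.01325.
Recurrence: B ← B·(1+r) − £150.00.
Month 1: interest £47.43; balance after payment £3,477.43.
Month 2: interest £46.08; balance after payment £3,373.51.
Closed form: n = −ln(1 − rB₀/P)/ln(1+r) = −ln(0.68377)/ln(1.01325) ≈ 28.879, so the balance reaches zero during payment 29.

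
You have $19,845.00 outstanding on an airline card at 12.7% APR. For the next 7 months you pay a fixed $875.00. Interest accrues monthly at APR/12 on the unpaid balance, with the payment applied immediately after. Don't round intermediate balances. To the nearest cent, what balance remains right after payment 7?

$15,039.76

Monthly rate r = 12.7%/12 = 1.05833% = 0.0105833.
Each month: B ← B·(1+r) − $875.00.
Month 1: interest $210.03; balance after payment $19,180.03.
Month 2: interest $202.99; balance after payment $18,508.01.
Month 3: interest $195.88; balance after payment $17,828.89.
Month 4: interest $188.69; balance after payment $17,142.58.
Month 5: interest $181.43; balance after payment $16,449.01.
Month 6: interest $174.09; balance after payment $15,748.09.
Month 7: interest $166.67; balance after payment $15,039.76.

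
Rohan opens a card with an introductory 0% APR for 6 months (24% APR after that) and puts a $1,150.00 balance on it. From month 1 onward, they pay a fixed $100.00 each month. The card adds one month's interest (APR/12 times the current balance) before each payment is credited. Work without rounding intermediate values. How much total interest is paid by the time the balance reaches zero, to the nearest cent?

Promo months 1–6 at r₀ = 0%/12 = 0; months 7+ at r₁ = 24%/12 = 0.02.
After month 6 (no interest yet): B = $1,150.00 − 6·$100.00 = $550.00.
Then at r₁ with $100.00/mo: n₂ = −ln(1 − r₁·B/P)/ln(1+r₁) ≈ 5.88 → 6 more payments.
Total paid = 11·$100.00 + $88.58 = $1,188.58; interest = $1,188.58 − $1,150.00 = $38.58.

$38.58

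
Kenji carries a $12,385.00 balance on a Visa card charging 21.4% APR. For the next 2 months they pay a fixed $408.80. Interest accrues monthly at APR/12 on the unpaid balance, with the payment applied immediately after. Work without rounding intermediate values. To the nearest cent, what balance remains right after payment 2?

Monthly rate r = 21.4%/12 = 1.78333% = 0.0178333.
Each month: B ← B·(1+r) − $408.80.
Month 1: interest $220.87; balance after payment $12,197.07.
Month 2: interest $217.51; balance after payment $12,005.78.

$12,005.78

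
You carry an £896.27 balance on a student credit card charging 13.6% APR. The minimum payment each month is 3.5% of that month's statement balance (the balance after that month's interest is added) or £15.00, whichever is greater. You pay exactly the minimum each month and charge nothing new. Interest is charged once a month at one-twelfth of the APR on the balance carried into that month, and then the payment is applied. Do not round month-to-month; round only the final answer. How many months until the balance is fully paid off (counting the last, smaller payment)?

65 months

Monthly rate r = 13.6%/12 = 1.13333% = 0.0113333.
While 3.5% of the post-interest balance exceeds £15.00, each month B ← (B·(1+r))·(1 − 0.035), i.e. B shrinks by the factor (1+r)·0.965 = 0.97594.
This holds for months 1–31. Entering month 32 the balance is £421.22; 3.5% of the post-interest balance is now below £15.00, so the flat £15.00 minimum applies from here.
From month 32 a fixed £15.00 at rate r clears £421.22 in 34 more payments. Total: 31 + 34 = 65 months.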